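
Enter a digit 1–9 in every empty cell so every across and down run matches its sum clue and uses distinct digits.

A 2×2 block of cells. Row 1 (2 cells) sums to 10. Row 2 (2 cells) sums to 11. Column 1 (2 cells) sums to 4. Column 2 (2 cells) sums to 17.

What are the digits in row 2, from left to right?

3, 8

4 in 2 cells must be {1,3}; 17 in 2 cells must be {8,9}.
The 11 across and the 4 down share only 3, so (2,1) = 3.
(2,2) = 11 − 3 = 8 completes the 11 across.
(1,1) = 4 − 3 = 1 completes the 4 down.
(1,2) = 10 − 1 = 9 completes the 10 across.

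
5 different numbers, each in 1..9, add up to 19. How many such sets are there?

5 distinct digits from 1–9 sum between 15 and 35.
Enumerating: {1,2,3,4,9}, {1,2,3,5,8}, {1,2,3,6,7}, {1,2,4,5,7}, {1,3,4,5,6}.

5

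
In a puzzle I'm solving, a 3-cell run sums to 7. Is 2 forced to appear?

The only way to make 7 from 3 distinct digits is {1,2,4}, which contains 2.

Yes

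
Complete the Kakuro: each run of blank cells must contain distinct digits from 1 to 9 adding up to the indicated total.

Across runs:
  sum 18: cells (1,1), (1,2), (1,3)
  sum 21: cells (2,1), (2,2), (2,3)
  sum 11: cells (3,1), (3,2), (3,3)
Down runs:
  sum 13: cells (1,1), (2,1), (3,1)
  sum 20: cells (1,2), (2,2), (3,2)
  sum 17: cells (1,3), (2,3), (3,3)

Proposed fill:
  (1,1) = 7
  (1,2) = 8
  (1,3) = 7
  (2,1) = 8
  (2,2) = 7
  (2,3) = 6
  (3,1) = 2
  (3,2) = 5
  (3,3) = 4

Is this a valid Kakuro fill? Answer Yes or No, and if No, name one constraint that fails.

No — the down run (1,1)–(3,1) sums to 17, not 13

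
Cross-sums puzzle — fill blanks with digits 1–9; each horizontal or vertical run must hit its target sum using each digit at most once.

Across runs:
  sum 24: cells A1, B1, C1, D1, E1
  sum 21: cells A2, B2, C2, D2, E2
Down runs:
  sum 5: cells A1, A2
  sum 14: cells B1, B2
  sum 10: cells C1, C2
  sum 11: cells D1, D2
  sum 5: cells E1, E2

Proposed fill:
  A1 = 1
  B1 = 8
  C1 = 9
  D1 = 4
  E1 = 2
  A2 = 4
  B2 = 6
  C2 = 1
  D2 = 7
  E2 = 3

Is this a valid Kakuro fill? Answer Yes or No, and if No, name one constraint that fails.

Yes

Across: 1+8+9+4+2=24; 4+6+1+7+3=21. Down: 1+4=5; 8+6=14; 9+1=10; 4+7=11; 2+3=5. No digit repeats within any run.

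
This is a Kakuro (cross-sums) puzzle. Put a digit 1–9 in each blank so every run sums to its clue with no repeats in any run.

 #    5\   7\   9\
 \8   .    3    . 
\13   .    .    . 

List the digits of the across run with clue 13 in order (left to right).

1 4 8

R2C2 = 7 − 3 = 4 completes the 7 down.
No cell is forced outright now. R1C1 can only be 1 or 4 (the digits allowed by both its 8 across and its 5 down). If R1C1 = 1: that forces R1C3 = 4, after which R2C1 would have to be in {1,2,3,6,7,8} for the 13 across but in {4} for the 5 down — contradiction. So R1C1 = 4.
R1C3 = 8 − 7 = 1 completes the 8 across.
R2C1 = 5 − 4 = 1 completes the 5 down.
R2C3 = 13 − 5 = 8 completes the 13 across.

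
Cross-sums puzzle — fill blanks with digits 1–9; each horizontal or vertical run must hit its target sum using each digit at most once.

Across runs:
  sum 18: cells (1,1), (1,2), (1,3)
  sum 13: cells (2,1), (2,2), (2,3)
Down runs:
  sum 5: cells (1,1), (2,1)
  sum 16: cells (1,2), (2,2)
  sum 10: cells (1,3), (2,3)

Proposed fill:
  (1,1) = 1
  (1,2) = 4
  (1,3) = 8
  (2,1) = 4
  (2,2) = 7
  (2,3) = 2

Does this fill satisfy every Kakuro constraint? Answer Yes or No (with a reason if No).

No — the across run (1,1)–(1,3) sums to 13, not 18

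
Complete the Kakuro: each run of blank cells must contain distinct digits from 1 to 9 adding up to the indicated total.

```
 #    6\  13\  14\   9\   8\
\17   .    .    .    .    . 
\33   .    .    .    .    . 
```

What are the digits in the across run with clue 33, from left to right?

4, 7, 9, 8, 5

Nothing is forced directly, so branch on R1C3, whose candidates are 5 or 6. If R1C3 = 6: that forces R1C2 = 5, R2C2 = 8, after which R2C3 would have to be in {3,4,5,6,7,9} for the 33 across but in {8} for the 14 down — contradiction. So R1C3 = 5.
Given what's placed, R1C2 must be 6 to fit the 17 across and 13 down.
R2C2 = 13 − 6 = 7 completes the 13 down.
R2C3 = 14 − 5 = 9 completes the 14 down.
No cell is forced outright now. R1C1 can only be 1 or 2 (the digits allowed by both its 17 across and its 6 down). If R1C1 = 1: that forces R2C1 = 5, after which R2C5 would have to be in {4,8} for the 33 across but in {1,2,3,5,6,7} for the 8 down — contradiction. So R1C1 = 2.
R2C1 = 6 − 2 = 4 completes the 6 down.
Given what's placed, R2C5 must be 5 to fit the 33 across and 8 down.
R1C5 = 8 − 5 = 3 completes the 8 down.
R2C4 = 33 − 25 = 8 completes the 33 across.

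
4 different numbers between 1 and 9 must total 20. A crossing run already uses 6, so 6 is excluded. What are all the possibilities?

{1,2,8,9}; {1,3,7,9}; {1,4,7,8}; {2,3,7,8}; {2,4,5,9}; {3,4,5,8}

4 distinct digits from 1–9 sum between 10 and 30.
Dropping sets that contain 6.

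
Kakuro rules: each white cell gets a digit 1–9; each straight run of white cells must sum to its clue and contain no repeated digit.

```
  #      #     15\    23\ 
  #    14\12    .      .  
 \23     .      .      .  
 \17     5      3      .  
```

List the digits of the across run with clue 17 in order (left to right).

5 3 9

23 in 3 cells must be {6,8,9}.
R2C1 = 14 − 5 = 9 completes the 14 down.
R2C2 = 8: the only remaining digit allowed by both the 23 across and the 15 down.
R2C3 = 23 − 17 = 6 completes the 23 across.
R3C3 = 17 − 8 = 9 completes the 17 across.
R1C2 = 15 − 11 = 4 completes the 15 down.
R1C3 = 12 − 4 = 8 completes the 12 across.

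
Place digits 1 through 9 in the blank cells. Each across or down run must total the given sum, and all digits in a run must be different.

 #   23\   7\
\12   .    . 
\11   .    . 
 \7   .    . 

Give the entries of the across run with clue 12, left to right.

8 4

23 in 3 cells must be {6,8,9}; 7 in 3 cells must be {1,2,4}.
The 12 across and the 7 down share only 4, so R1C2 = 4.
Given what's placed, R2C2 must be 2 to fit the 11 across and 7 down.
R3C1 = 6: only digit in both the 7-across and 23-down candidate sets.
R3C2 = 7 − 6 = 1 completes the 7 across.
R1C1 = 12 − 4 = 8 completes the 12 across.
R2C1 = 11 − 2 = 9 completes the 11 across.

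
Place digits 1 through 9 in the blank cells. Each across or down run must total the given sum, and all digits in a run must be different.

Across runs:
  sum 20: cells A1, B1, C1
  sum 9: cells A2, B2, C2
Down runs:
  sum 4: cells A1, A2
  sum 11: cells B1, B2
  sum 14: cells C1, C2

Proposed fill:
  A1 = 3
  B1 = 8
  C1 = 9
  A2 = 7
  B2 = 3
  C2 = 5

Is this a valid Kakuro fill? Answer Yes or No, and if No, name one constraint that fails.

No — the down run A1–A2 sums to 10, not 4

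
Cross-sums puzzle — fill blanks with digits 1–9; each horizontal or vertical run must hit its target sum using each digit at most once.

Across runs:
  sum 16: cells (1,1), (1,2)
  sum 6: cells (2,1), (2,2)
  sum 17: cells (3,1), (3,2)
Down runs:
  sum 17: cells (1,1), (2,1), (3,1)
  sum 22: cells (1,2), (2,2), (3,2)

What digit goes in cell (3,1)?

9

16 in 2 cells must be {7,9}; 17 in 2 cells must be {8,9}.
The 6 across and the 22 down share only 5, so (2,2) = 5.
Given what's placed, (1,2) must be 9 to fit the 16 across and 22 down.
(2,1) = 6 − 5 = 1 completes the 6 across.
(3,1) = 9: the only remaining digit allowed by both the 17 across and the 17 down.
(3,2) = 17 − 9 = 8 completes the 17 across.
(1,1) = 16 − 9 = 7 completes the 16 across.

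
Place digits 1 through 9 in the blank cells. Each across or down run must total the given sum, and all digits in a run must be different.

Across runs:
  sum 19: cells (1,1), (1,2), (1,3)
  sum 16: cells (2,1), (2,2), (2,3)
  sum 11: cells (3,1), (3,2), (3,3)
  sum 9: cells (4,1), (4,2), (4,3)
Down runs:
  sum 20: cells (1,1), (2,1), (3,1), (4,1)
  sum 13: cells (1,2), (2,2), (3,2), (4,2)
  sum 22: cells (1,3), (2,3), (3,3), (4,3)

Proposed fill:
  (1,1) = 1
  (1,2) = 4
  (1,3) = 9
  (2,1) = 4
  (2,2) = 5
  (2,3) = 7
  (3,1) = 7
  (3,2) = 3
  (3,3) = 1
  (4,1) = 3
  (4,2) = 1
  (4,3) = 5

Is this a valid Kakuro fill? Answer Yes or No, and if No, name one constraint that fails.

No — the down run (1,1)–(4,1) sums to 15, not 20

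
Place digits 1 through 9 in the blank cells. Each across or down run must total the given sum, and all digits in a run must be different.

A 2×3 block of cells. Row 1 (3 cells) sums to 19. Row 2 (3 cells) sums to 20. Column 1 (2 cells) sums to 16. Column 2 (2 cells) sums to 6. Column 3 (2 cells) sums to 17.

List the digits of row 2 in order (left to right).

7 4 9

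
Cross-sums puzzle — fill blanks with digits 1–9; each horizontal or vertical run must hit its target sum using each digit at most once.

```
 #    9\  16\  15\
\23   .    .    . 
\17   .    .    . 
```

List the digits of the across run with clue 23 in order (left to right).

8 9 6

23 in 3 cells must be {6,8,9}; 16 in 2 cells must be {7,9}.
The 23 across and the 16 down share only 9, so R1C2 = 9.
R2C2 = 16 − 9 = 7 completes the 16 down.
Nothing is forced directly, so branch on R1C1, whose candidates are 6 or 8. If R1C1 = 6: that forces R1C3 = 8, after which R2C1 would have to be in {1,2,4,6,8,9} for the 17 across but in {3} for the 9 down — contradiction. So R1C1 = 8.
R1C3 = 23 − 17 = 6 completes the 23 across.
R2C1 = 9 − 8 = 1 completes the 9 down.
R2C3 = 17 − 8 = 9 completes the 17 across.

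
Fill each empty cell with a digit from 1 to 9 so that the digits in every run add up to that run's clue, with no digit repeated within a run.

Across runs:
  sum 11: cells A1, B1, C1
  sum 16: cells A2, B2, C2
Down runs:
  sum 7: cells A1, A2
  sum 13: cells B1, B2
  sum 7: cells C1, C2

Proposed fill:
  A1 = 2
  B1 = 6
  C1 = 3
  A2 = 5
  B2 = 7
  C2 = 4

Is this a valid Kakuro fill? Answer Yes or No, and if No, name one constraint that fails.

Across: 2+6+3=11; 5+7+4=16. Down: 2+5=7; 6+7=13; 3+4=7. No digit repeats within any run.

Yes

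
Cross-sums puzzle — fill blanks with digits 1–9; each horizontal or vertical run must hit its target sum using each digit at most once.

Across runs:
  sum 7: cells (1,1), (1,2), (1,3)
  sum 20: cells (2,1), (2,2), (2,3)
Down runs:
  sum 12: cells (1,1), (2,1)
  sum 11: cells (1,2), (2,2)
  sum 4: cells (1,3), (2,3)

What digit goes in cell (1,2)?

7 in 3 cells must be {1,2,4}; 4 in 2 cells must be {1,3}.
The 7 across and the 12 down share only 4, so (1,1) = 4.
Given what's placed, (1,2) must be 2 to fit the 7 across and 11 down.
(1,3) = 7 − 6 = 1 completes the 7 across.
(2,1) = 12 − 4 = 8 completes the 12 down.
(2,2) = 11 − 2 = 9 completes the 11 down.
(2,3) = 20 − 17 = 3 completes the 20 across.

2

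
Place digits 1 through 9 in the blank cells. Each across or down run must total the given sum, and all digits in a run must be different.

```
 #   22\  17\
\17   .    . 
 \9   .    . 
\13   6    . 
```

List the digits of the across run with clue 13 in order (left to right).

17 in 2 cells must be {8,9}.
R1C1 = 9: the only remaining digit allowed by both the 17 across and the 22 down.
R1C2 = 17 − 9 = 8 completes the 17 across.
R2C1 = 22 − 15 = 7 completes the 22 down.
R2C2 = 9 − 7 = 2 completes the 9 across.
R3C2 = 13 − 6 = 7 completes the 13 across.

6 7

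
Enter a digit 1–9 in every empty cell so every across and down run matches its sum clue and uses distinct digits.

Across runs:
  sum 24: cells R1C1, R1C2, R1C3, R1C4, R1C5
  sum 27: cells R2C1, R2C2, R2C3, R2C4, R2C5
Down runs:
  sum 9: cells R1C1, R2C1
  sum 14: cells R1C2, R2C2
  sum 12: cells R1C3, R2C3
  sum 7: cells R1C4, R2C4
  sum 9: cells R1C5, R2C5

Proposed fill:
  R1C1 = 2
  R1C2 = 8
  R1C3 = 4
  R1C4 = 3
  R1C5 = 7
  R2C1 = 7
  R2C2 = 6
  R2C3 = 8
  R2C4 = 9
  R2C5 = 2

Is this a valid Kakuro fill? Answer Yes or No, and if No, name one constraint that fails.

No — the across run R2C1–R2C5 sums to 32, not 27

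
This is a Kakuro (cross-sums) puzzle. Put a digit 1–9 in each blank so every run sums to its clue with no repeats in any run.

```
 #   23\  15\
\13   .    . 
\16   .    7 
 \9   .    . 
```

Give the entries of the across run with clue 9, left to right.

16 in 2 cells must be {7,9}; 23 in 3 cells must be {6,8,9}.
R2C1 = 16 − 7 = 9 completes the 16 across.
No cell is forced outright now. R1C1 can only be 6 or 8 (the digits allowed by both its 13 across and its 23 down). If R1C1 = 6: then R1C2 would have to be in {7} for the 13 across but in {2,3,5,6} for the 15 down — contradiction. So R1C1 = 8.
R1C2 = 13 − 8 = 5 completes the 13 across.
R3C1 = 23 − 17 = 6 completes the 23 down.
R3C2 = 9 − 6 = 3 completes the 9 across.

6 3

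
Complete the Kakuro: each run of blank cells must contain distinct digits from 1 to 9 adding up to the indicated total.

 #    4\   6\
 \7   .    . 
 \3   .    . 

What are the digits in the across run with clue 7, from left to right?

3 4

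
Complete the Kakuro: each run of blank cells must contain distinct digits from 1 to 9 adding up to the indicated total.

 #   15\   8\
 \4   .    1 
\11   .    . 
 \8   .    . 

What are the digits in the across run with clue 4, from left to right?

3 1

4 in 2 cells must be {1,3}.
R1C1 = 4 − 1 = 3 completes the 4 across.
No cell is forced outright now. R3C1 can only be 5 or 7 (the digits allowed by both its 8 across and its 15 down). If R3C1 = 7: that forces R2C1 = 5, after which R2C2 would have to be in {6} for the 11 across but in {2,3,4,5} for the 8 down — contradiction. So R3C1 = 5.
R2C1 = 15 − 8 = 7 completes the 15 down.
R2C2 = 11 − 7 = 4 completes the 11 across.
R3C2 = 8 − 5 = 3 completes the 8 across.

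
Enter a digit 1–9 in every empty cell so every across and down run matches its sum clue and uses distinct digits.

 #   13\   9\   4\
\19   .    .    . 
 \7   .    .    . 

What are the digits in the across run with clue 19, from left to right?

7 in 3 cells must be {1,2,4}; 4 in 2 cells must be {1,3}.
The 19 across and the 4 down share only 3, so R1C3 = 3.
The 7 across and the 13 down share only 4, so R2C1 = 4.
R2C3 = 4 − 3 = 1 completes the 4 down.
R1C1 = 13 − 4 = 9 completes the 13 down.
R1C2 = 19 − 12 = 7 completes the 19 across.
R2C2 = 7 − 5 = 2 completes the 7 across.

9 7 3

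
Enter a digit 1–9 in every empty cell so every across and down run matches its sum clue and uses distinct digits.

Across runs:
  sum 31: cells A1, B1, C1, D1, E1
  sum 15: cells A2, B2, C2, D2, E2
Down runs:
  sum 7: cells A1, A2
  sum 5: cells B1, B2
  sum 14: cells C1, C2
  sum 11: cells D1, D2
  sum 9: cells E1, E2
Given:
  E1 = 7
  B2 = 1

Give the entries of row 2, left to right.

15 in 5 cells must be {1,2,3,4,5}.
B1 = 5 − 1 = 4 completes the 5 down.
C2 = 5: the only remaining digit allowed by both the 15 across and the 14 down.
E2 = 9 − 7 = 2 completes the 9 down.
C1 = 14 − 5 = 9 completes the 14 down.
Nothing is forced directly, so branch on A2, whose candidates are 3 or 4. If A2 = 3: then A1 would have to be in {3,5,6,8} for the 31 across but in {4} for the 7 down — contradiction. So A2 = 4.
A1 = 7 − 4 = 3 completes the 7 down.
D1 = 31 − 23 = 8 completes the 31 across.
D2 = 15 − 12 = 3 completes the 15 across.

4 1 5 3 2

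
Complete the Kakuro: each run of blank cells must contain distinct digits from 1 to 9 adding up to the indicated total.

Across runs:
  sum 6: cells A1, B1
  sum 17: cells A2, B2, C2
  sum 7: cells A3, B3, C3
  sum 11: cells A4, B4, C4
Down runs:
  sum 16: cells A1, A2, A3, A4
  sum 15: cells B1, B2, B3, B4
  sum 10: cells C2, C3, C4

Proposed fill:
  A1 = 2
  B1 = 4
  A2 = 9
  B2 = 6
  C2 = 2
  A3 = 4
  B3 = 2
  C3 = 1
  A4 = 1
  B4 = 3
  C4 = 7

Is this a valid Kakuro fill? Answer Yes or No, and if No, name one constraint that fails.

Yes

Across: 2+4=6; 9+6+2=17; 4+2+1=7; 1+3+7=11. Down: 2+9+4+1=16; 4+6+2+3=15; 2+1+7=10. No digit repeats within any run.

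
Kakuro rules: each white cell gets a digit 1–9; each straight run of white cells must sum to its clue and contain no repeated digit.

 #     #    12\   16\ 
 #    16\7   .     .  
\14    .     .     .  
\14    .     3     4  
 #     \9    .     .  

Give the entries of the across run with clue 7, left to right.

16 in 2 cells must be {7,9}.
R3C1 = 14 − 7 = 7 completes the 14 across.
R2C1 = 16 − 7 = 9 completes the 16 down.
Nothing is forced directly, so branch on R2C2, whose candidates are 1 or 2. If R2C2 = 1: then R2C3 would have to be in {4} for the 14 across but in {1,2,3,5,6,7,8,9} for the 16 down — contradiction. So R2C2 = 2.
R2C3 = 14 − 11 = 3 completes the 14 across.
Nothing is forced directly, so branch on R1C2, whose candidates are 1 or 6. If R1C2 = 1: then R1C3 would have to be in {6} for the 7 across but in {1,2,7,8} for the 16 down — contradiction. So R1C2 = 6.
R1C3 = 7 − 6 = 1 completes the 7 across.

6 1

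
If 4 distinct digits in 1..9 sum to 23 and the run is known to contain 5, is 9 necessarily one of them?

Counterexample: {3,5,7,8} sums to 23 under that restriction without using 9.

No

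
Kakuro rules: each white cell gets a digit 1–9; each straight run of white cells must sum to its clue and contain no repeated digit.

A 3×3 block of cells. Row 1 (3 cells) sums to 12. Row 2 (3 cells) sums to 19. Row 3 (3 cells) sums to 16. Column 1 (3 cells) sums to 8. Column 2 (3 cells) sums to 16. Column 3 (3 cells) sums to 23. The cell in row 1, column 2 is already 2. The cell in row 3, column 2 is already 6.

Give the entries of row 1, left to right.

23 in 3 cells must be {6,8,9}.
(2,2) = 16 − 8 = 8 completes the 16 down.
No cell is forced outright now. (1,3) can only be 6 or 9 (the digits allowed by both its 12 across and its 23 down). If (1,3) = 6: that forces (1,1) = 4, after which (2,1) would have to be in {2,4,5,6,7,9} for the 19 across but in {1,3} for the 8 down — contradiction. So (1,3) = 9.
(1,1) = 12 − 11 = 1 completes the 12 across.
(2,3) = 6: the only remaining digit allowed by both the 19 across and the 23 down.
(3,3) = 23 − 15 = 8 completes the 23 down.
(2,1) = 19 − 14 = 5 completes the 19 across.
(3,1) = 16 − 14 = 2 completes the 16 across.

1 2 9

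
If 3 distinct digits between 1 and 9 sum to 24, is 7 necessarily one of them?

The only way to make 24 from 3 distinct digits is {7,8,9}, which contains 7.

Yes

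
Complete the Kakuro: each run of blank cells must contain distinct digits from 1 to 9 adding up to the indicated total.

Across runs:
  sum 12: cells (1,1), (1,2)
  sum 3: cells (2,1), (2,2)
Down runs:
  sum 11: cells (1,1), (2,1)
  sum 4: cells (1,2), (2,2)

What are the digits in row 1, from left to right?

9 3

3 in 2 cells must be {1,2}; 4 in 2 cells must be {1,3}.
The 12 across and the 4 down share only 3, so (1,2) = 3.
The 3 across and the 11 down share only 2, so (2,1) = 2.
(2,2) = 3 − 2 = 1 completes the 3 across.
(1,1) = 12 − 3 = 9 completes the 12 across.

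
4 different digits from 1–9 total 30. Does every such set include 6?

Yes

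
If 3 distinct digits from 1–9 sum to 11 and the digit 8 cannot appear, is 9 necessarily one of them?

No

Counterexample: {1,3,7} sums to 11 under that restriction without using 9.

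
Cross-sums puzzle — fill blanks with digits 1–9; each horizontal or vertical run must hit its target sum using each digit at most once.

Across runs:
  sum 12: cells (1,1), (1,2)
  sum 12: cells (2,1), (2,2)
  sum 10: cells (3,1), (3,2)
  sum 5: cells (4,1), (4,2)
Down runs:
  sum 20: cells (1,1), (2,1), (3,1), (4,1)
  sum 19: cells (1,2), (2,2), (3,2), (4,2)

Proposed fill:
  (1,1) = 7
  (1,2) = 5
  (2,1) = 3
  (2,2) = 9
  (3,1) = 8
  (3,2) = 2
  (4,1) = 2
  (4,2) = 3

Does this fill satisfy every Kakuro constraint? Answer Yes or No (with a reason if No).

Yes

Across: 7+5=12; 3+9=12; 8+2=10; 2+3=5. Down: 7+3+8+2=20; 5+9+2+3=19. No digit repeats within any run.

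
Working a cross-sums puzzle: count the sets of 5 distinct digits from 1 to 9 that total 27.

5 distinct digits from 1–9 sum between 15 and 35.

11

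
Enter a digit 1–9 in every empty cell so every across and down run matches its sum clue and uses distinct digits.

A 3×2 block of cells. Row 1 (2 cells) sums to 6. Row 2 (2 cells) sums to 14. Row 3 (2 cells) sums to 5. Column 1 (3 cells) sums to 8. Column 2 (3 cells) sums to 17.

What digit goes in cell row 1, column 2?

5

The 14 across and the 8 down share only 5, so (2,1) = 5.
(2,2) = 14 − 5 = 9 completes the 14 across.
Nothing is forced directly, so branch on (1,1), whose candidates are 1 or 2. If (1,1) = 2: then (1,2) would have to be in {4} for the 6 across but in {1,2,3,5,6,7} for the 17 down — contradiction. So (1,1) = 1.
(1,2) = 6 − 1 = 5 completes the 6 across.
(3,1) = 8 − 6 = 2 completes the 8 down.
(3,2) = 5 − 2 = 3 completes the 5 across.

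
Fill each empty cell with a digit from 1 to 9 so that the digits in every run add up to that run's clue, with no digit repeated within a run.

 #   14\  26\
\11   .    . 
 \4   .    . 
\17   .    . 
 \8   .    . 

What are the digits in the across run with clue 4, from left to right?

4 in 2 cells must be {1,3}; 17 in 2 cells must be {8,9}.
Only 3 fits R2C2 under both its across sum 4 and down sum 26.
The 17 across and the 14 down share only 8, so R3C1 = 8.
R3C2 = 17 − 8 = 9 completes the 17 across.
R4C2 = 6: the only remaining digit allowed by both the 8 across and the 26 down.
R1C2 = 26 − 18 = 8 completes the 26 down.
R2C1 = 4 − 3 = 1 completes the 4 across.

1, 3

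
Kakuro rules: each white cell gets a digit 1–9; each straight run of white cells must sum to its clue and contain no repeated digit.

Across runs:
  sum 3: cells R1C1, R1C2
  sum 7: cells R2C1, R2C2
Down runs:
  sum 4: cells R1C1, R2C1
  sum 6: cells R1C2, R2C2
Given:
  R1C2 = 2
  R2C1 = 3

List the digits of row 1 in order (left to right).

1, 2

3 in 2 cells must be {1,2}; 4 in 2 cells must be {1,3}.
R1C1 = 3 − 2 = 1 completes the 3 across.
R2C2 = 7 − 3 = 4 completes the 7 across.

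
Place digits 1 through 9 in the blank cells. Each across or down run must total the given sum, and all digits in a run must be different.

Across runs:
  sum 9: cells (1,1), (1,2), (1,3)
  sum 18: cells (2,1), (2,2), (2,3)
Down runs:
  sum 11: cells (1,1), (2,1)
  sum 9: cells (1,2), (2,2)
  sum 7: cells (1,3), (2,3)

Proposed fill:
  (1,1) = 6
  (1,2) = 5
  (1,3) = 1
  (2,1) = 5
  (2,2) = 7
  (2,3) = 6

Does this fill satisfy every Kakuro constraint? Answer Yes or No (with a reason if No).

No — the across run (1,1)–(1,3) sums to 12, not 9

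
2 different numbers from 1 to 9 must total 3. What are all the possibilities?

{1,2}

2 distinct digits from 1–9 sum between 3 and 17.
Only one set works: {1,2}.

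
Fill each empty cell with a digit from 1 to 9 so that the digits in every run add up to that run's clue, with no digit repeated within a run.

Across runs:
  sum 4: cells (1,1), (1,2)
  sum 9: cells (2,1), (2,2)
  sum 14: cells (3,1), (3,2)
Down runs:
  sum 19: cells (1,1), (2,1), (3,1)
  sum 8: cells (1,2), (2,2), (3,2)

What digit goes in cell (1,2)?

1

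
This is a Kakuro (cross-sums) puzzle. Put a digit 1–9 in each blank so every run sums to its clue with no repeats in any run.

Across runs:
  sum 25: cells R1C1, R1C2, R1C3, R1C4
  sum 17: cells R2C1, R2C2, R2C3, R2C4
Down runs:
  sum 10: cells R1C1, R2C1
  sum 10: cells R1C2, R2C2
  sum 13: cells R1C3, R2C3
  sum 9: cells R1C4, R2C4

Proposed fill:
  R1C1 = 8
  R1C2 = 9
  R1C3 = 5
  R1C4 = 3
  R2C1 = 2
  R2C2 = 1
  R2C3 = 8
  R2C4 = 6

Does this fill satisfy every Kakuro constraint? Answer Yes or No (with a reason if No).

Yes

Across: 8+9+5+3=25; 2+1+8+6=17. Down: 8+2=10; 9+1=10; 5+8=13; 3+6=9. No digit repeats within any run.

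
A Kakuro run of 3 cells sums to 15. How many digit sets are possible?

8

3 distinct digits from 1–9 sum between 6 and 24.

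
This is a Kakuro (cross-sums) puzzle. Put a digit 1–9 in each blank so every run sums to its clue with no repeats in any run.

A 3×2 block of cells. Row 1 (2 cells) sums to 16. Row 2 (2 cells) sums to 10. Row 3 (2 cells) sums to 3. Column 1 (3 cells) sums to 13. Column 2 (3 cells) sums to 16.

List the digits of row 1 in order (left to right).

7, 9

16 in 2 cells must be {7,9}; 3 in 2 cells must be {1,2}.
Nothing is forced directly, so branch on (3,2), whose candidates are 1 or 2. If (3,2) = 2: that forces (1,2) = 9, after which (2,2) would have to be in {1,2,3,4,6,7,8,9} for the 10 across but in {5} for the 16 down — contradiction. So (3,2) = 1.
(3,1) = 3 − 1 = 2 completes the 3 across.
Given what's placed, (1,1) must be 7 to fit the 16 across and 13 down.
(1,2) = 16 − 7 = 9 completes the 16 across.
(2,1) = 13 − 9 = 4 completes the 13 down.
(2,2) = 10 − 4 = 6 completes the 10 across.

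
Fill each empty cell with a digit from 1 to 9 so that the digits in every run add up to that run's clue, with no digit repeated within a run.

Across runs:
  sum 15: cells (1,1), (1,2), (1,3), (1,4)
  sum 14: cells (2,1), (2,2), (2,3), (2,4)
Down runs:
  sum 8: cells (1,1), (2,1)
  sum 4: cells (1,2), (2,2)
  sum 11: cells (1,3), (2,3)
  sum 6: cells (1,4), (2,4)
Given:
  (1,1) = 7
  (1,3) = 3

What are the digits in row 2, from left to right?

1, 3, 8, 2

4 in 2 cells must be {1,3}.
Given what's placed, (1,2) must be 1 to fit the 15 across and 4 down.
(1,4) = 15 − 11 = 4 completes the 15 across.
(2,1) = 8 − 7 = 1 completes the 8 down.
(2,2) = 4 − 1 = 3 completes the 4 down.
(2,3) = 11 − 3 = 8 completes the 11 down.
(2,4) = 14 − 12 = 2 completes the 14 across.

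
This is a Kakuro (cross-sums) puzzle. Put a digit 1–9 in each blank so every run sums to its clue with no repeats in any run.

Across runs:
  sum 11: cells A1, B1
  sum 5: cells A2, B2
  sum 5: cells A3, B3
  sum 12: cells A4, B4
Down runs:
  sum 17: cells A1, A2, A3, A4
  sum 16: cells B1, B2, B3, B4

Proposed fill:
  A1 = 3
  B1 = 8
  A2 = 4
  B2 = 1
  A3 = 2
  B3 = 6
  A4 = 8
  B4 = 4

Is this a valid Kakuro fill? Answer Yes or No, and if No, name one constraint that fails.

No — the down run B1–B4 sums to 19, not 16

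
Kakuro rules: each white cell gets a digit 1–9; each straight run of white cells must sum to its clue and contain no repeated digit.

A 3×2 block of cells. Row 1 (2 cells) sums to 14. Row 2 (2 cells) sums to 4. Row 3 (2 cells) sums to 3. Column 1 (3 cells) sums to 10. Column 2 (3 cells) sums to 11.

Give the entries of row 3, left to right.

1 2

4 in 2 cells must be {1,3}; 3 in 2 cells must be {1,2}.
Nothing is forced directly, so branch on (1,1), whose candidates are 5 or 6. If (1,1) = 5: then (1,2) would have to be in {9} for the 14 across but in {1,2,3,4,5,6,7,8} for the 11 down — contradiction. So (1,1) = 6.
(1,2) = 14 − 6 = 8 completes the 14 across.
Given what's placed, (2,2) must be 1 to fit the 4 across and 11 down.
(3,1) = 1: the only remaining digit allowed by both the 3 across and the 10 down.
(3,2) = 3 − 1 = 2 completes the 3 across.
(2,1) = 4 − 1 = 3 completes the 4 across.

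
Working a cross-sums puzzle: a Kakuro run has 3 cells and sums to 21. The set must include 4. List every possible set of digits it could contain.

{4,8,9}

3 distinct digits from 1–9 sum between 6 and 24.
Keeping only sets containing 4.
Only one set works: {4,8,9}.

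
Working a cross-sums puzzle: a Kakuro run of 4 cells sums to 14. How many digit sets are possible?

5

4 distinct digits from 1–9 sum between 10 and 30.
Enumerating: {1,2,3,8}, {1,2,4,7}, {1,2,5,6}, {1,3,4,6}, {2,3,4,5}.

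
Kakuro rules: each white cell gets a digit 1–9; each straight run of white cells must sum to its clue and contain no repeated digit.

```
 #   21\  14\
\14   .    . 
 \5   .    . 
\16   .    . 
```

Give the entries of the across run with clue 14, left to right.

8, 6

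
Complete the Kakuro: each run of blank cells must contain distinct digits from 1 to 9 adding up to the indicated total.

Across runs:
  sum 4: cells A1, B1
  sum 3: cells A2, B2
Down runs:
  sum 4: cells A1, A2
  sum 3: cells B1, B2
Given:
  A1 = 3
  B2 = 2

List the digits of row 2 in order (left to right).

4 in 2 cells must be {1,3}; 3 in 2 cells must be {1,2}.
B1 = 4 − 3 = 1 completes the 4 across.
A2 = 3 − 2 = 1 completes the 3 across.

1, 2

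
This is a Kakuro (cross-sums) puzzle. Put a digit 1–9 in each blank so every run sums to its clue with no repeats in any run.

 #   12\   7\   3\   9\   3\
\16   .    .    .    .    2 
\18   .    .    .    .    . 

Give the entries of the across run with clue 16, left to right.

16 in 5 cells must be {1,2,3,4,6}; 3 in 2 cells must be {1,2}.
Given what's placed, R1C3 must be 1 to fit the 16 across and 3 down.
R2C3 = 3 − 1 = 2 completes the 3 down.
R2C5 = 3 − 2 = 1 completes the 3 down.
Nothing is forced directly, so branch on R1C1, whose candidates are 3 or 4. If R1C1 = 3: then R2C1 would have to be in {3,4,5,6,7,8} for the 18 across but in {9} for the 12 down — contradiction. So R1C1 = 4.
R2C1 = 12 − 4 = 8 completes the 12 down.
Nothing is forced directly, so branch on R2C2, whose candidates are 3 or 4. If R2C2 = 3: then R1C2 would have to be in {3,6} for the 16 across but in {4} for the 7 down — contradiction. So R2C2 = 4.
R1C2 = 7 − 4 = 3 completes the 7 down.
R1C4 = 16 − 10 = 6 completes the 16 across.

4 3 1 6 2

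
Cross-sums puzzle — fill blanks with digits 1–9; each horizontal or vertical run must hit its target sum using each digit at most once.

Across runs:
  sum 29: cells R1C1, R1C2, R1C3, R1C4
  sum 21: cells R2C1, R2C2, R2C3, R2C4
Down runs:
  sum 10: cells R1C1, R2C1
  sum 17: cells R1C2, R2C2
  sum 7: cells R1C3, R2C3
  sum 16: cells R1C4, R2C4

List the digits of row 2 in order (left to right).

3 9 2 7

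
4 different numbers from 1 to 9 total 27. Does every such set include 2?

Counterexample: {3,7,8,9} sums to 27 without using 2.

No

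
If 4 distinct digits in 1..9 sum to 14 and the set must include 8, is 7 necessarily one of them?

No

The only way to make 14 from 4 distinct digits under that restriction is {1,2,3,8}, which does not contain 7.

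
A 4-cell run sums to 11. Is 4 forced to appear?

No

The only way to make 11 from 4 distinct digits is {1,2,3,5}, which does not contain 4.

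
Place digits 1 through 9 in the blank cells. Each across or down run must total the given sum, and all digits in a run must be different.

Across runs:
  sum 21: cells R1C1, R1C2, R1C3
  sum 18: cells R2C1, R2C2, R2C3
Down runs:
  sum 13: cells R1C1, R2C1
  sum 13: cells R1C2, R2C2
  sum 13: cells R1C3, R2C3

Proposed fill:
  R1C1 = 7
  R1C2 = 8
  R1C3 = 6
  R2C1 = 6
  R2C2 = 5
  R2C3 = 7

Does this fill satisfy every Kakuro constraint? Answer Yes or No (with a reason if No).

Across: 7+8+6=21; 6+5+7=18. Down: 7+6=13; 8+5=13; 6+7=13. No digit repeats within any run.

Yes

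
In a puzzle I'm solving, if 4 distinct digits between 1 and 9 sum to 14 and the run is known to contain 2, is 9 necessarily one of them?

Counterexample: {1,2,3,8} sums to 14 under that restriction without using 9.

No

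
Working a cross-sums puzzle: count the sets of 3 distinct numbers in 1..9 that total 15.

8

3 distinct digits from 1–9 sum between 6 and 24.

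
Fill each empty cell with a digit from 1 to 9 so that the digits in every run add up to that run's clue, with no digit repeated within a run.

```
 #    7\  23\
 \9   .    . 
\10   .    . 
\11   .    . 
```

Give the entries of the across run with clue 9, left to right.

1 8

7 in 3 cells must be {1,2,4}; 23 in 3 cells must be {6,8,9}.
Nothing is forced directly, so branch on R1C2, whose candidates are 6 or 8. If R1C2 = 6: then R1C1 would have to be in {3} for the 9 across but in {1,2,4} for the 7 down — contradiction. So R1C2 = 8.
R1C1 = 9 − 8 = 1 completes the 9 across.
Nothing is forced directly, so branch on R2C1, whose candidates are 2 or 4. If R2C1 = 2: then R2C2 would have to be in {8} for the 10 across but in {6,9} for the 23 down — contradiction. So R2C1 = 4.
R2C2 = 10 − 4 = 6 completes the 10 across.
R3C1 = 7 − 5 = 2 completes the 7 down.
R3C2 = 11 − 2 = 9 completes the 11 across.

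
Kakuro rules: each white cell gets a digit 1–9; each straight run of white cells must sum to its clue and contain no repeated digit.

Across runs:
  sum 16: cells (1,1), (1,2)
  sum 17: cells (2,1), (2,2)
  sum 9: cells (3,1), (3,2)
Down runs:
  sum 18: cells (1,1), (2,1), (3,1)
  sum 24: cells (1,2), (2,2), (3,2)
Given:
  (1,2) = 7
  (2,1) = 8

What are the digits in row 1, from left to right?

9, 7

16 in 2 cells must be {7,9}; 17 in 2 cells must be {8,9}; 24 in 3 cells must be {7,8,9}.
(1,1) = 16 − 7 = 9 completes the 16 across.
(2,2) = 17 − 8 = 9 completes the 17 across.
(3,1) = 18 − 17 = 1 completes the 18 down.
(3,2) = 9 − 1 = 8 completes the 9 across.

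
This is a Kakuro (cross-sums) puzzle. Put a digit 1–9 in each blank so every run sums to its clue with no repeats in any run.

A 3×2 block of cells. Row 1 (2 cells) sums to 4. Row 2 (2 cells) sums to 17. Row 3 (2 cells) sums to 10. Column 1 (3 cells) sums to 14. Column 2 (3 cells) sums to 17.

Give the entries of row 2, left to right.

4 in 2 cells must be {1,3}; 17 in 2 cells must be {8,9}.
Nothing is forced directly, so branch on (1,1), whose candidates are 1 or 3. If (1,1) = 3: that forces (1,2) = 1, (2,1) = 9, after which (2,2) would have to be in {8} for the 17 across but in {7,9} for the 17 down — contradiction. So (1,1) = 1.
(1,2) = 4 − 1 = 3 completes the 4 across.
Nothing is forced directly, so branch on (2,1), whose candidates are 8 or 9. If (2,1) = 8: that forces (2,2) = 9, after which (3,1) would have to be in {1,2,3,4,6,7,8,9} for the 10 across but in {5} for the 14 down — contradiction. So (2,1) = 9.
(2,2) = 17 − 9 = 8 completes the 17 across.
(3,1) = 14 − 10 = 4 completes the 14 down.
(3,2) = 10 − 4 = 6 completes the 10 across.

9 8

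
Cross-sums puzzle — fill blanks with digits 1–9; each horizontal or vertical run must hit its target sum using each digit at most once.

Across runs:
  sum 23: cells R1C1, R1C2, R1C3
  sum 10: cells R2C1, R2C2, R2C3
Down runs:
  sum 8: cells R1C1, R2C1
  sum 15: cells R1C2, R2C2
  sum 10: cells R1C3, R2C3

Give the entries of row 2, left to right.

2, 7, 1

23 in 3 cells must be {6,8,9}.
The 23 across and the 8 down share only 6, so R1C1 = 6.
R2C1 = 8 − 6 = 2 completes the 8 down.
Given what's placed, R2C2 must be 7 to fit the 10 across and 15 down.
R2C3 = 10 − 9 = 1 completes the 10 across.
R1C2 = 15 − 7 = 8 completes the 15 down.
R1C3 = 23 − 14 = 9 completes the 23 across.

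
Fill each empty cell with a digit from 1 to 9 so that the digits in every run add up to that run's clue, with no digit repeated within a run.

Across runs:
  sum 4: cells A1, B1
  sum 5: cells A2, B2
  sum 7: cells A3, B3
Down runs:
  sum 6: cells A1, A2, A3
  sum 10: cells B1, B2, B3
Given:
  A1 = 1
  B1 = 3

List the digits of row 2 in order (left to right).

3 2

4 in 2 cells must be {1,3}; 6 in 3 cells must be {1,2,3}.
Nothing is forced directly, so branch on A2, whose candidates are 2 or 3. If A2 = 2: then B2 would have to be in {3} for the 5 across but in {1,2,5,6} for the 10 down — contradiction. So A2 = 3.
B2 = 5 − 3 = 2 completes the 5 across.
A3 = 6 − 4 = 2 completes the 6 down.
B3 = 7 − 2 = 5 completes the 7 across.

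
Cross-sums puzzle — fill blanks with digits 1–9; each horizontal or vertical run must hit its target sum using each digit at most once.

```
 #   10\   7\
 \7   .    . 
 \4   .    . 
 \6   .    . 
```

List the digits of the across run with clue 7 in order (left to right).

4 in 2 cells must be {1,3}; 7 in 3 cells must be {1,2,4}.
The 4 across and the 7 down share only 1, so R2C2 = 1.
R2C1 = 4 − 1 = 3 completes the 4 across.
Nothing is forced directly, so branch on R1C2, whose candidates are 2 or 4. If R1C2 = 4: then R1C1 would have to be in {3} for the 7 across but in {1,2,5,6} for the 10 down — contradiction. So R1C2 = 2.
R1C1 = 7 − 2 = 5 completes the 7 across.
R3C1 = 10 − 8 = 2 completes the 10 down.
R3C2 = 6 − 2 = 4 completes the 6 across.

5 2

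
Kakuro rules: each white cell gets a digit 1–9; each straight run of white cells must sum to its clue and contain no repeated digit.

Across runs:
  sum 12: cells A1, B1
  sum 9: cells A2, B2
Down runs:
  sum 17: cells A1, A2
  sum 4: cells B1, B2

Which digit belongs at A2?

17 in 2 cells must be {8,9}; 4 in 2 cells must be {1,3}.
The 12 across and the 4 down share only 3, so B1 = 3.
The 9 across and the 17 down share only 8, so A2 = 8.
B2 = 9 − 8 = 1 completes the 9 across.
A1 = 12 − 3 = 9 completes the 12 across.

8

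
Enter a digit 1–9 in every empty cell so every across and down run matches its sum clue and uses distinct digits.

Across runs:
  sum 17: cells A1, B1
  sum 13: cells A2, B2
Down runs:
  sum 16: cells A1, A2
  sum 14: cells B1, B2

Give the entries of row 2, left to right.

7, 6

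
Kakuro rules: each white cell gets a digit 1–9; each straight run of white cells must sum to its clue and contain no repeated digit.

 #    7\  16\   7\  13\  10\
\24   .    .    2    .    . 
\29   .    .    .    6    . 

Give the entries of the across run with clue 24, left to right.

5, 9, 2, 7, 1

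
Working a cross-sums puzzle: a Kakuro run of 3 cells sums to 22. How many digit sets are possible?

2

3 distinct digits from 1–9 sum between 6 and 24.
Enumerating: {5,8,9}, {6,7,9}.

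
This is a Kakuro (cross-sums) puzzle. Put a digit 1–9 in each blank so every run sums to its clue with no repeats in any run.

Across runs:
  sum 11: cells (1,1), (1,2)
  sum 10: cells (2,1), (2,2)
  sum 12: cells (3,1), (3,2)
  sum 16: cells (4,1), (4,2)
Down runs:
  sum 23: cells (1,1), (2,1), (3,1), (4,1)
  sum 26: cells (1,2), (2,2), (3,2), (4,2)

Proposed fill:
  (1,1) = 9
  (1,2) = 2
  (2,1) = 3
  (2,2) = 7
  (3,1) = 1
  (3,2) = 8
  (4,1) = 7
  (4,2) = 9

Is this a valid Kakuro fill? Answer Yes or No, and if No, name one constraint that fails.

No — the across run (3,1)–(3,2) sums to 9, not 12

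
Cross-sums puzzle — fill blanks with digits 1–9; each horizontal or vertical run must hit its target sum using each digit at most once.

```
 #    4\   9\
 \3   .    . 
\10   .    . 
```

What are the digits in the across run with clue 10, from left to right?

3 in 2 cells must be {1,2}; 4 in 2 cells must be {1,3}.
The 3 across and the 4 down share only 1, so R1C1 = 1.
R1C2 = 3 − 1 = 2 completes the 3 across.
R2C1 = 4 − 1 = 3 completes the 4 down.
R2C2 = 10 − 3 = 7 completes the 10 across.

3 7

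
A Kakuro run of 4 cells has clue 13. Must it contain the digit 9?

No

Counterexample: {1,2,3,7} sums to 13 without using 9.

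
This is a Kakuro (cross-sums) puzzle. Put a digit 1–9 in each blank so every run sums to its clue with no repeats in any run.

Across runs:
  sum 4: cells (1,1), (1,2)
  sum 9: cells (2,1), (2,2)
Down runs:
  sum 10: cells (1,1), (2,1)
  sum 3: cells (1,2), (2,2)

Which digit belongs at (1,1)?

3

4 in 2 cells must be {1,3}; 3 in 2 cells must be {1,2}.
The 4 across and the 3 down share only 1, so (1,2) = 1.
(2,2) = 3 − 1 = 2 completes the 3 down.
(1,1) = 4 − 1 = 3 completes the 4 across.
(2,1) = 9 − 2 = 7 completes the 9 across.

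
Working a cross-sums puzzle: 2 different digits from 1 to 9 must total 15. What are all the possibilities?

{6,9}; {7,8}

2 distinct digits from 1–9 sum between 3 and 17.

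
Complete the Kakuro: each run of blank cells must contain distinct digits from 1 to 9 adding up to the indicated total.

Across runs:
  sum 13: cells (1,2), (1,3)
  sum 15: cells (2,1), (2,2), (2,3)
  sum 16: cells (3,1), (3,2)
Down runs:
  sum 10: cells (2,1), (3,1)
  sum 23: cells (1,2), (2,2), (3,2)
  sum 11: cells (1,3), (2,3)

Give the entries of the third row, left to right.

7 9

16 in 2 cells must be {7,9}; 23 in 3 cells must be {6,8,9}.
The 16 across and the 23 down share only 9, so (3,2) = 9.
(3,1) = 16 − 9 = 7 completes the 16 across.
(2,1) = 10 − 7 = 3 completes the 10 down.
(2,2) = 8: the only remaining digit allowed by both the 15 across and the 23 down.
(2,3) = 15 − 11 = 4 completes the 15 across.
(1,2) = 23 − 17 = 6 completes the 23 down.
(1,3) = 13 − 6 = 7 completes the 13 across.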